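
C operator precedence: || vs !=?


'!=' is equality (level 6); '||' is logical OR (level 1)
Higher level binds tighter
'!=' has higher precedence than '||'


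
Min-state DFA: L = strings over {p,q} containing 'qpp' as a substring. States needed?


KMP-style automaton: 3 progress states + 1 absorbing accept = 4
Minimal DFA: 4 states


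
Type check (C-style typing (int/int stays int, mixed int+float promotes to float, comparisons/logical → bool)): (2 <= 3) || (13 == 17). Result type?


Operand types: bool || bool
Rule: logical operators take bool operands and yield bool
Result type: bool


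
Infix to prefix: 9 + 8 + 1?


left-to-right (same/higher precedence on left): tree is (+ (+ 9 8) 1)
Prefix: + + 9 8 1


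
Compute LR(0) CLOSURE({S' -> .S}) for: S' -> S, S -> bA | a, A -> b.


Start: S' -> .S
For each item with dot before a nonterminal B, add B -> .γ for every B-production
Closure: [S' -> .S, S -> .bA, S -> .a]


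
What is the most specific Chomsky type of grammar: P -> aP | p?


Right-linear: every RHS is a terminal or a terminal followed by one nonterminal
Classification: Type 3 (Regular)


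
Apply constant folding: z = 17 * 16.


17 * 16 = 272 at compile time
Optimized: z = 272


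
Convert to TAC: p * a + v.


Break into single-operator statements:
t1 = p * a
t2 = t1 + v


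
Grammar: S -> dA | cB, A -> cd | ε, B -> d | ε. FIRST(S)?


Per alternative of S: FIRST(dA) = {d}; FIRST(cB) = {c}
FIRST(S) = {c, d}


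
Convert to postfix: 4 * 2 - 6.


Left to right (same or higher precedence on left)
Postfix: 4 2 * 6 -


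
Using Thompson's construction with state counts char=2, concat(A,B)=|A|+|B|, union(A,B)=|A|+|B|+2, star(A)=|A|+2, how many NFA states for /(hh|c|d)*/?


Syntax tree has 4 char leaf(s), 2 union(s), 1 star(s)
chars contribute 4×2 = 8; each union adds +2; each star adds +2
Total: 8 + 4 + 2 = 14 states


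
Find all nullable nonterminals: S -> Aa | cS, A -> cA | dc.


A nonterminal is nullable iff some alternative derives ε (directly, or every symbol in it is nullable)
Nullable: {}


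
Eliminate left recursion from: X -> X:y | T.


Left-recursive alternatives: X:y; non-recursive: T
Introduce X': X -> TX', X' -> :yX' | ε


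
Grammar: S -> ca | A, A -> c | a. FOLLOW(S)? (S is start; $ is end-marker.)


$ ∈ FOLLOW(S). For each A -> αBβ: add FIRST(β)\{ε} to FOLLOW(B); if β nullable, add FOLLOW(A).
FOLLOW(S) = {$}


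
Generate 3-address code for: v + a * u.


Break into single-operator statements:
t1 = a * u
t2 = v + t1


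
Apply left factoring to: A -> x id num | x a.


Common prefix: 'x'
Factored: A -> x A', A' -> id num | a


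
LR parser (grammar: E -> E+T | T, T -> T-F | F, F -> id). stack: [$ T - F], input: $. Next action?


handle 'T-F' on top
Action: reduce (T -> T-F)


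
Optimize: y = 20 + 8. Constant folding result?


20 + 8 = 28 at compile time
Optimized: y = 28


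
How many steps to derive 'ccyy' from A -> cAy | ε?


Derivation: A => cAy => ccAyy => ccyy
Steps: 3


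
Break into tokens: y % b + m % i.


Scan left to right, longest-match per lexeme
Tokens: ID(y), OP(%), ID(b), OP(+), ID(m), OP(%), ID(i)


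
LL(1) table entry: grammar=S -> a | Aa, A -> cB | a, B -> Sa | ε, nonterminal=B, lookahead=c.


For [B, c]: 'c' ∈ FIRST(Sa)
Entry: B -> Sa


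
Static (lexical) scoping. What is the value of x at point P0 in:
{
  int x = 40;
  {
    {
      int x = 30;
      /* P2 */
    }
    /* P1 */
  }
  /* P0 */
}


x declared in the same block as P0
x = 40


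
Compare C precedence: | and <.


'<' is relational (level 7); '|' is bitwise OR (level 3)
Higher level binds tighter
'<' has higher precedence than '|'


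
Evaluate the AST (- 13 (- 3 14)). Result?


Evaluate inner: (- 3 14) = -11
Evaluate root: (- 13 -11) = 24
Result: 24


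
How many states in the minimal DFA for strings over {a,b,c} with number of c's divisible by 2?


Track (count of c) mod 2: states 0..1, accept at 0
Minimal DFA: 2 states


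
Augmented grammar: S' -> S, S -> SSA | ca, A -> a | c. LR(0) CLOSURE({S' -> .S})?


Start: S' -> .S
For each item with dot before a nonterminal B, add B -> .γ for every B-production
Closure: [S' -> .S, S -> .SSA, S -> .ca]


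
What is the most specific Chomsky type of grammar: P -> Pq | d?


Left-linear: every RHS is a terminal or one nonterminal followed by a terminal
Classification: Type 3 (Regular)


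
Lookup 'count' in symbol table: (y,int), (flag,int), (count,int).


Lookup 'count' → type int


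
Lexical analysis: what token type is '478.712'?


Pattern: digits with a decimal point
Type: FLOAT_LITERAL


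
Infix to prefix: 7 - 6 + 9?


left-to-right (same/higher precedence on left): tree is (+ (- 7 6) 9)
Prefix: + - 7 6 9


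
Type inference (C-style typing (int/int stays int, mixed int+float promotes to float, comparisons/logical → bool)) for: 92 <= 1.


Operand types: int <= int
Rule: comparison yields bool
Result type: bool


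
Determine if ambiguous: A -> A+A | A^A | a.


'a+a^a' has two parse trees (no precedence encoded between + and ^)
Ambiguous


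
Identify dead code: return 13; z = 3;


statement follows a return and is unreachable
Dead: 'z = 3'


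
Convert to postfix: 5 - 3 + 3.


Left to right (same or higher precedence on left)
Postfix: 5 3 - 3 +


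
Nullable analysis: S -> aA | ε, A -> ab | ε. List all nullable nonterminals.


A nonterminal is nullable iff some alternative derives ε (directly, or every symbol in it is nullable)
Nullable: {A, S}


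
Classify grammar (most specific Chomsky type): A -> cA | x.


Right-linear: every RHS is a terminal or a terminal followed by one nonterminal
Classification: Type 3 (Regular)


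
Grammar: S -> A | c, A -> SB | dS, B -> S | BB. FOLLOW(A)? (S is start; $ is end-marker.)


$ ∈ FOLLOW(S). For each A -> αBβ: add FIRST(β)\{ε} to FOLLOW(B); if β nullable, add FOLLOW(A).
FOLLOW(A) = {$, c, d}


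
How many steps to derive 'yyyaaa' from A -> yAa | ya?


Derivation: A => yAa => yyAaa => yyyaaa
Steps: 3


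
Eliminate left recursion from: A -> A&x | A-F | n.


Left-recursive alternatives: A&x, A-F; non-recursive: n
Introduce A': A -> nA', A' -> &xA' | -FA' | ε


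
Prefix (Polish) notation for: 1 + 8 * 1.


'*' binds tighter: tree is (+ 1 (* 8 1))
Prefix: + 1 * 8 1


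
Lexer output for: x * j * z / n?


Scan left to right, longest-match per lexeme
Tokens: ID(x), OP(*), ID(j), OP(*), ID(z), OP(/), ID(n)


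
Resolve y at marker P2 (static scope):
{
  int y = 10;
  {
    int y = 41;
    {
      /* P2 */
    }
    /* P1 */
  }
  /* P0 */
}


P2's block does not declare y; resolves to the enclosing declaration at depth 1
y = 41


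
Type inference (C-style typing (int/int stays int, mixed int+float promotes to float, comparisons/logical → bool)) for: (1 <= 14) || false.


Operand types: bool || bool
Rule: logical operators take bool operands and yield bool
Result type: bool


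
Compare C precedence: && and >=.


'>=' is relational (level 7); '&&' is logical AND (level 2)
Higher level binds tighter
'>=' has higher precedence than '&&'


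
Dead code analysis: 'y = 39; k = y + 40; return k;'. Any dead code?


y is read by k's definition; k is returned
No dead code


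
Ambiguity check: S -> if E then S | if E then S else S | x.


dangling else: 'if E then if E then x else x' parses two ways
Ambiguous


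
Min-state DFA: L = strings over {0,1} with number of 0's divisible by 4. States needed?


Track (count of 0) mod 4: states 0..3, accept at 0
Minimal DFA: 4 states


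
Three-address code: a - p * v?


Break into single-operator statements:
t1 = p * v
t2 = a - t1


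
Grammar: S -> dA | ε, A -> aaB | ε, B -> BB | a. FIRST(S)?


Per alternative of S: FIRST(dA) = {d}; FIRST(ε) = {ε}
FIRST(S) = {d, ε}


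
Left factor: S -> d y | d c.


Common prefix: 'd'
Factored: S -> d S', S' -> y | c


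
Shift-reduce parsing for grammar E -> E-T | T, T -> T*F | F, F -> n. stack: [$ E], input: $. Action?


start symbol E on stack, input exhausted
Action: accept


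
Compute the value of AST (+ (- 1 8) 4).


Evaluate inner: (- 1 8) = -7
Evaluate root: (+ -7 4) = -3
Result: -3


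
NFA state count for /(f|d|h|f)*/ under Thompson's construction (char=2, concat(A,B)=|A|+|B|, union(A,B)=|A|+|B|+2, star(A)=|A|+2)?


Syntax tree has 4 char leaf(s), 3 union(s), 1 star(s)
chars contribute 4×2 = 8; each union adds +2; each star adds +2
Total: 8 + 6 + 2 = 16 states


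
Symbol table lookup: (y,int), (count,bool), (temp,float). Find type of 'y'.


Lookup 'y' → type int


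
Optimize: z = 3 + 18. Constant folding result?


3 + 18 = 21 at compile time
Optimized: z = 21


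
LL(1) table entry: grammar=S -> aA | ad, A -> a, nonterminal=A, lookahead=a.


For [A, a]: 'a' ∈ FIRST(a)
Entry: A -> a


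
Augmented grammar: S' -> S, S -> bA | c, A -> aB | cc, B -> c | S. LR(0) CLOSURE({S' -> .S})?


Start: S' -> .S
For each item with dot before a nonterminal B, add B -> .γ for every B-production
Closure: [S' -> .S, S -> .bA, S -> .c]


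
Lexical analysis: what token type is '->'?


Pattern: operator symbol
Type: OPERATOR


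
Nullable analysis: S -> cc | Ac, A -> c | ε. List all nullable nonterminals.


A nonterminal is nullable iff some alternative derives ε (directly, or every symbol in it is nullable)
Nullable: {A}


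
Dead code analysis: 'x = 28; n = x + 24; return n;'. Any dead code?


x is read by n's definition; n is returned
No dead code


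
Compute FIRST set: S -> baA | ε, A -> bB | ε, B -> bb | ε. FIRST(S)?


Per alternative of S: FIRST(baA) = {b}; FIRST(ε) = {ε}
FIRST(S) = {b, ε}


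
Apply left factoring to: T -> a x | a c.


Common prefix: 'a'
Factored: T -> a T', T' -> x | c


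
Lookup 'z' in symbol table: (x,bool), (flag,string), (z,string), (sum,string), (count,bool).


Lookup 'z' → type string


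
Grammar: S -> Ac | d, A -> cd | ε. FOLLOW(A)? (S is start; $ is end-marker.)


$ ∈ FOLLOW(S). For each A -> αBβ: add FIRST(β)\{ε} to FOLLOW(B); if β nullable, add FOLLOW(A).
FOLLOW(A) = {c}


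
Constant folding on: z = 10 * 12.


10 * 12 = 120 at compile time
Optimized: z = 120


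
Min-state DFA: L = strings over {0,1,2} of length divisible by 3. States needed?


Track length mod 3: states 0..2, accept at 0
Minimal DFA: 3 states


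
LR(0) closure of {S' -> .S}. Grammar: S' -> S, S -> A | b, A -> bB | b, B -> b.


Start: S' -> .S
For each item with dot before a nonterminal B, add B -> .γ for every B-production
Closure: [S' -> .S, S -> .A, S -> .b, A -> .bB, A -> .b]


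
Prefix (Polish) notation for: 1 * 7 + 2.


left-to-right (same/higher precedence on left): tree is (+ (* 1 7) 2)
Prefix: + * 1 7 2


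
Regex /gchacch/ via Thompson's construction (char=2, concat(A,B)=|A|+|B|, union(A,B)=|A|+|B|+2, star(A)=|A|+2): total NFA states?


Syntax tree has 7 char leaf(s), 0 union(s), 0 star(s)
chars contribute 7×2 = 14; each union adds +2; each star adds +2
Total: 14 + 0 + 0 = 14 states


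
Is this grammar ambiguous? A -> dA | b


right-linear, alternatives start with distinct terminals 'd' vs 'b': unique leftmost derivation
Unambiguous


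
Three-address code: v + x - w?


Break into single-operator statements:
t1 = v + x
t2 = t1 - w


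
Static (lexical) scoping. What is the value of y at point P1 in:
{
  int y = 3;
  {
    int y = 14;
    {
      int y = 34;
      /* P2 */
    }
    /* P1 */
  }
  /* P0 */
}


y declared in the same block as P1
y = 14


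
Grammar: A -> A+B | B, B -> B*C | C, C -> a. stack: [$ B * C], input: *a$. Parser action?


handle 'B*C' on top
Action: reduce (B -> B*C)


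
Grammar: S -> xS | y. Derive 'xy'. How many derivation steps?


Derivation: S => xS => xy
Steps: 2


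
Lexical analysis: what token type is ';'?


Pattern: delimiter/punctuation
Type: PUNCTUATION


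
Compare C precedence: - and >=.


'-' is additive (level 9); '>=' is relational (level 7)
Higher level binds tighter
'-' has higher precedence than '>='


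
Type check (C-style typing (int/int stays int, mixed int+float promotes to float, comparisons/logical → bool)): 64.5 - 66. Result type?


Operand types: float - int
Rule: mixed int/float promotes to float; int/int stays int
Result type: float


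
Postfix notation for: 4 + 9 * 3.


* has higher precedence, evaluate 9*3 first
Postfix: 4 9 3 * +


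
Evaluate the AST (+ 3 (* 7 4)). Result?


Evaluate inner: (* 7 4) = 28
Evaluate root: (+ 3 28) = 31
Result: 31


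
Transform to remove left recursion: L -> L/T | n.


Left-recursive alternatives: L/T; non-recursive: n
Introduce L': L -> nL', L' -> /TL' | ε


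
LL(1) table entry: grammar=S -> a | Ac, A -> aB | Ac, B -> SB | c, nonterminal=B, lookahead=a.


For [B, a]: 'a' ∈ FIRST(SB)
Entry: B -> SB


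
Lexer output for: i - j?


Scan left to right, longest-match per lexeme
Tokens: ID(i), OP(-), ID(j)


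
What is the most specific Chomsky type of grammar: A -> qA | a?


Right-linear: every RHS is a terminal or a terminal followed by one nonterminal
Classification: Type 3 (Regular)


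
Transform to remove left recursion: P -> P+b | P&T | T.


Left-recursive alternatives: P+b, P&T; non-recursive: T
Introduce P': P -> TP', P' -> +bP' | &TP' | ε


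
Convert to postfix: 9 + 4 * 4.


* has higher precedence, evaluate 4*4 first
Postfix: 9 4 4 * +


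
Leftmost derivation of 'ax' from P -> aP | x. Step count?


Derivation: P => aP => ax
Steps: 2


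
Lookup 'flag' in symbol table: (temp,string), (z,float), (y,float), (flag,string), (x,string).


Lookup 'flag' → type string


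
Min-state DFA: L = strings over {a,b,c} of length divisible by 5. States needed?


Track length mod 5: states 0..4, accept at 0
Minimal DFA: 5 states


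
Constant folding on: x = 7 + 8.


7 + 8 = 15 at compile time
Optimized: x = 15


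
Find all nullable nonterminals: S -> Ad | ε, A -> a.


A nonterminal is nullable iff some alternative derives ε (directly, or every symbol in it is nullable)
Nullable: {S}


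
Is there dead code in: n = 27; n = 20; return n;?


first assignment to n is overwritten before any read
Dead: 'n = 27'


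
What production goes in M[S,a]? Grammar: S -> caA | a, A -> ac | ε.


For [S, a]: 'a' ∈ FIRST(a)
Entry: S -> a


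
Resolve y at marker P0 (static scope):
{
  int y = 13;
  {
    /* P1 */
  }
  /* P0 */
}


y declared in the same block as P0
y = 13


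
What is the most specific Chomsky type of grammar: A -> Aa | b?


Left-linear: every RHS is a terminal or one nonterminal followed by a terminal
Classification: Type 3 (Regular)


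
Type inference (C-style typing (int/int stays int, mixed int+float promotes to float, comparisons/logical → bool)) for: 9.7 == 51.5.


Operand types: float == float
Rule: comparison yields bool
Result type: bool


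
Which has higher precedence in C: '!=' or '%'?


'%' is multiplicative (level 10); '!=' is equality (level 6)
Higher level binds tighter
'%' has higher precedence than '!='


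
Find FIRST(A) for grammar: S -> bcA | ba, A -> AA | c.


Per alternative of A: FIRST(AA) = {c}; FIRST(c) = {c}
FIRST(A) = {c}


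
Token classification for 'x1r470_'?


Pattern: letter/underscore followed by alphanumerics, not a keyword
Type: IDENTIFIER


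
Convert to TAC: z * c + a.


Break into single-operator statements:
t1 = z * c
t2 = t1 + a


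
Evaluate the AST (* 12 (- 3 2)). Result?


Evaluate inner: (- 3 2) = 1
Evaluate root: (* 12 1) = 12
Result: 12


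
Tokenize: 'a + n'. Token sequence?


Scan left to right, longest-match per lexeme
Tokens: ID(a), OP(+), ID(n)


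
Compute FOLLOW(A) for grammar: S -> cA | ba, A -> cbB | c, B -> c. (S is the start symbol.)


$ ∈ FOLLOW(S). For each A -> αBβ: add FIRST(β)\{ε} to FOLLOW(B); if β nullable, add FOLLOW(A).
FOLLOW(A) = {$}


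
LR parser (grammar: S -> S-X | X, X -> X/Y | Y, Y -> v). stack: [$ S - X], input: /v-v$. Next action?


'/' can extend X; shift to build X -> X/Y
Action: shift


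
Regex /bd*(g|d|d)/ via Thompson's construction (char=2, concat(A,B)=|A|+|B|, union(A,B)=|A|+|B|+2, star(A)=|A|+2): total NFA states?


Syntax tree has 5 char leaf(s), 2 union(s), 1 star(s)
chars contribute 5×2 = 10; each union adds +2; each star adds +2
Total: 10 + 4 + 2 = 16 states


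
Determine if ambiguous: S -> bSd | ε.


balanced b^n…d^n: each string has a unique parse
Unambiguous


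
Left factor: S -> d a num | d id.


Common prefix: 'd'
Factored: S -> d S', S' -> a num | id


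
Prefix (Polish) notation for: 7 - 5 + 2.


left-to-right (same/higher precedence on left): tree is (+ (- 7 5) 2)
Prefix: + - 7 5 2


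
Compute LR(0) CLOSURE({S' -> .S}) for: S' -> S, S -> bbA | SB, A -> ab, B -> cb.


Start: S' -> .S
For each item with dot before a nonterminal B, add B -> .γ for every B-production
Closure: [S' -> .S, S -> .bbA, S -> .SB]


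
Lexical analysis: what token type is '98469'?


Pattern: digits only
Type: INTEGER_LITERAL


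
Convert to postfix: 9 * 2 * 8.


Left to right (same or higher precedence on left)
Postfix: 9 2 * 8 *


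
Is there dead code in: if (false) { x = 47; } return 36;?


condition is constant false, so the whole block is unreachable
Dead: 'if (false) { x = 47; }'


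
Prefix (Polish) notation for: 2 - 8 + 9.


left-to-right (same/higher precedence on left): tree is (+ (- 2 8) 9)
Prefix: + - 2 8 9


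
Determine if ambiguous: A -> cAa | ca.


balanced c^n…a^n: each string has a unique parse
Unambiguous


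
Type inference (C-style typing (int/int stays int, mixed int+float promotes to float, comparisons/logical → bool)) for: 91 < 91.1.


Operand types: int < float
Rule: comparison yields bool
Result type: bool


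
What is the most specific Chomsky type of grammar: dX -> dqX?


LHS has context (more than one symbol) and |LHS| ≤ |RHS|
Classification: Type 1 (Context-Sensitive)


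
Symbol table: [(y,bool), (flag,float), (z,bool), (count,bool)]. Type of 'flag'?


Lookup 'flag' → type float


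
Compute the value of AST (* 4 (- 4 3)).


Evaluate inner: (- 4 3) = 1
Evaluate root: (* 4 1) = 4
Result: 4


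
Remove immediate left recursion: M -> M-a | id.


Left-recursive alternatives: M-a; non-recursive: id
Introduce M': M -> idM', M' -> -aM' | ε


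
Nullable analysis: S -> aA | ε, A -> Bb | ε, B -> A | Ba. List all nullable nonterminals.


A nonterminal is nullable iff some alternative derives ε (directly, or every symbol in it is nullable)
Nullable: {A, B, S}


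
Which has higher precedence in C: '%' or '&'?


'%' is multiplicative (level 10); '&' is bitwise AND (level 5)
Higher level binds tighter
'%' has higher precedence than '&'


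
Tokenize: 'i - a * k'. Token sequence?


Scan left to right, longest-match per lexeme
Tokens: ID(i), OP(-), ID(a), OP(*), ID(k)


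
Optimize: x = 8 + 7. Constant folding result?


8 + 7 = 15 at compile time
Optimized: x = 15


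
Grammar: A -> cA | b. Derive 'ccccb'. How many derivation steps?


Derivation: A => cA => ccA => cccA => ccccA => ccccb
Steps: 5


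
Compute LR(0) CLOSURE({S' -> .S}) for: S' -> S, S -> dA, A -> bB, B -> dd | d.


Start: S' -> .S
For each item with dot before a nonterminal B, add B -> .γ for every B-production
Closure: [S' -> .S, S -> .dA]


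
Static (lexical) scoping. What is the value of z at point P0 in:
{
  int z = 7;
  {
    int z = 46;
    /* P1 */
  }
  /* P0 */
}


z declared in the same block as P0
z = 7


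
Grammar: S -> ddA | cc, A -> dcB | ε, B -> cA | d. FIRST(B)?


Per alternative of B: FIRST(cA) = {c}; FIRST(d) = {d}
FIRST(B) = {c, d}


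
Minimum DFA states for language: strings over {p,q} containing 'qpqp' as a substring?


KMP-style automaton: 4 progress states + 1 absorbing accept = 5
Minimal DFA: 5 states


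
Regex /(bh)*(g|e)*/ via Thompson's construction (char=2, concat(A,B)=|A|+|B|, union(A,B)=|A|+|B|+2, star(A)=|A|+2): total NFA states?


Syntax tree has 4 char leaf(s), 1 union(s), 2 star(s)
chars contribute 4×2 = 8; each union adds +2; each star adds +2
Total: 8 + 2 + 4 = 14 states


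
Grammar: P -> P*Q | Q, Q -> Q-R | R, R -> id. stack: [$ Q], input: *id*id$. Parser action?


lookahead ∉ {-} so Q won't extend; reduce P -> Q
Action: reduce (P -> Q)


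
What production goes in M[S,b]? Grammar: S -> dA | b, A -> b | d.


For [S, b]: 'b' ∈ FIRST(b)
Entry: S -> b


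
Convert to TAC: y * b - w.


Break into single-operator statements:
t1 = y * b
t2 = t1 - w


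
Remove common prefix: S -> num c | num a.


Common prefix: 'num'
Factored: S -> num S', S' -> c | a


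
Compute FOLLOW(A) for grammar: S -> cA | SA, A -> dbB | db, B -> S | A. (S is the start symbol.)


$ ∈ FOLLOW(S). For each A -> αBβ: add FIRST(β)\{ε} to FOLLOW(B); if β nullable, add FOLLOW(A).
FOLLOW(A) = {$, d}


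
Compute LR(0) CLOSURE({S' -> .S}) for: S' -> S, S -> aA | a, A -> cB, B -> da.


Start: S' -> .S
For each item with dot before a nonterminal B, add B -> .γ for every B-production
Closure: [S' -> .S, S -> .aA, S -> .a]


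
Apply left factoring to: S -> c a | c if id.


Common prefix: 'c'
Factored: S -> c S', S' -> a | if id


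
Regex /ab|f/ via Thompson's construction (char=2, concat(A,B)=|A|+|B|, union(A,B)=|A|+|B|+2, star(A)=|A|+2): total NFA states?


Syntax tree has 3 char leaf(s), 1 union(s), 0 star(s)
chars contribute 3×2 = 6; each union adds +2; each star adds +2
Total: 6 + 2 + 0 = 8 states


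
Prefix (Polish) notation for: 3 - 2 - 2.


left-to-right (same/higher precedence on left): tree is (- (- 3 2) 2)
Prefix: - - 3 2 2


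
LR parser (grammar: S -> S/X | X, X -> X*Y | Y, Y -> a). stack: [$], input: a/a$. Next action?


no handle on stack; shift 'a'
Action: shift


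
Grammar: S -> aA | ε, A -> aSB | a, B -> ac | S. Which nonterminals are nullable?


A nonterminal is nullable iff some alternative derives ε (directly, or every symbol in it is nullable)
Nullable: {B, S}


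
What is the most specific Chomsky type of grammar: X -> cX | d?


Right-linear: every RHS is a terminal or a terminal followed by one nonterminal
Classification: Type 3 (Regular)


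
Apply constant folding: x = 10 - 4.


10 - 4 = 6 at compile time
Optimized: x = 6


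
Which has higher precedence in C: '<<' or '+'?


'+' is additive (level 9); '<<' is shift (level 8)
Higher level binds tighter
'+' has higher precedence than '<<'


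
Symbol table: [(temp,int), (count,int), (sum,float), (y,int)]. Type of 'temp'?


Lookup 'temp' → type int


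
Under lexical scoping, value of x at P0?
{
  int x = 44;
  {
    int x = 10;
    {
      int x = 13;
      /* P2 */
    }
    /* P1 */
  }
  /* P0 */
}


x declared in the same block as P0
x = 44


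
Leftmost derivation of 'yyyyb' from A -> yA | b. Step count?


Derivation: A => yA => yyA => yyyA => yyyyA => yyyyb
Steps: 5


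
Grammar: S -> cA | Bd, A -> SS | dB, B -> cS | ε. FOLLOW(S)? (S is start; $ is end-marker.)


$ ∈ FOLLOW(S). For each A -> αBβ: add FIRST(β)\{ε} to FOLLOW(B); if β nullable, add FOLLOW(A).
FOLLOW(S) = {$, c, d}


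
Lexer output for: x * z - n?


Scan left to right, longest-match per lexeme
Tokens: ID(x), OP(*), ID(z), OP(-), ID(n)


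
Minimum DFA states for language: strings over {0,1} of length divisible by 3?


Track length mod 3: states 0..2, accept at 0
Minimal DFA: 3 states


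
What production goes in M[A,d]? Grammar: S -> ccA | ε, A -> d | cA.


For [A, d]: 'd' ∈ FIRST(d)
Entry: A -> d


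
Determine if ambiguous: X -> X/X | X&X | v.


'v/v&v' has two parse trees (no precedence encoded between / and &)
Ambiguous


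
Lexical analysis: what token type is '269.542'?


Pattern: digits with a decimal point
Type: FLOAT_LITERAL


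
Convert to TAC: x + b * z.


Break into single-operator statements:
t1 = b * z
t2 = x + t1


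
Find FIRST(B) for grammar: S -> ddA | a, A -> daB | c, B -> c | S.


Per alternative of B: FIRST(c) = {c}; FIRST(S) = {a, d}
FIRST(B) = {a, c, d}


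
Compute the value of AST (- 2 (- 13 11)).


Evaluate inner: (- 13 11) = 2
Evaluate root: (- 2 2) = 0
Result: 0


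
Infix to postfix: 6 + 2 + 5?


Left to right (same or higher precedence on left)
Postfix: 6 2 + 5 +


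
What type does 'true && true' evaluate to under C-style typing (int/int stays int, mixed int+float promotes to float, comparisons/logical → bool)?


Operand types: bool && bool
Rule: logical operators take bool operands and yield bool
Result type: bool


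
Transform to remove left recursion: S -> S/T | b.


Left-recursive alternatives: S/T; non-recursive: b
Introduce S': S -> bS', S' -> /TS' | ε


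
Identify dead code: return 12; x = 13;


statement follows a return and is unreachable
Dead: 'x = 13'


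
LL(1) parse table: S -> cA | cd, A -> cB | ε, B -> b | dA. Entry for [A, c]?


For [A, c]: 'c' ∈ FIRST(cB)
Entry: A -> cB


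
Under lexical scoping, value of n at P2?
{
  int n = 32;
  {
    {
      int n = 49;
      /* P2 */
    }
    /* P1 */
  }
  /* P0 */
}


n declared in the same block as P2
n = 49


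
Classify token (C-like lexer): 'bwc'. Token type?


Pattern: letter/underscore followed by alphanumerics, not a keyword
Type: IDENTIFIER


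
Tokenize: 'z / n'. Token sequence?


Scan left to right, longest-match per lexeme
Tokens: ID(z), OP(/), ID(n)


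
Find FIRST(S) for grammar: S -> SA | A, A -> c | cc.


Per alternative of S: FIRST(SA) = {c}; FIRST(A) = {c}
FIRST(S) = {c}


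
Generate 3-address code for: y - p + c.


Break into single-operator statements:
t1 = y - p
t2 = t1 + c


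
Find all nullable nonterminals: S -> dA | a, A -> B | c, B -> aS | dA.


A nonterminal is nullable iff some alternative derives ε (directly, or every symbol in it is nullable)
Nullable: {}


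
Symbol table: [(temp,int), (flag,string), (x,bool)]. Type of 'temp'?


Lookup 'temp' → type int


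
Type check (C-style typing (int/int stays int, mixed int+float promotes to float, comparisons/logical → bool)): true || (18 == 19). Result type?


Operand types: bool || bool
Rule: logical operators take bool operands and yield bool
Result type: bool


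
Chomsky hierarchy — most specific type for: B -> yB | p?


Right-linear: every RHS is a terminal or a terminal followed by one nonterminal
Classification: Type 3 (Regular)


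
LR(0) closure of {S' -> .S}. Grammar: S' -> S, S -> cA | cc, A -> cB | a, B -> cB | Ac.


Start: S' -> .S
For each item with dot before a nonterminal B, add B -> .γ for every B-production
Closure: [S' -> .S, S -> .cA, S -> .cc]


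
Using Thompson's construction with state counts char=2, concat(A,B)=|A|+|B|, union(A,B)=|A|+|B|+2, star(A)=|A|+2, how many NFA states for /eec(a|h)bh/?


Syntax tree has 7 char leaf(s), 1 union(s), 0 star(s)
chars contribute 7×2 = 14; each union adds +2; each star adds +2
Total: 14 + 2 + 0 = 16 states


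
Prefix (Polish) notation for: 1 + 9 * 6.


'*' binds tighter: tree is (+ 1 (* 9 6))
Prefix: + 1 * 9 6


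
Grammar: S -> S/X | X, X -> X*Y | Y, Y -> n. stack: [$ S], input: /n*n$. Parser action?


shift '/' to continue S -> S/X
Action: shift


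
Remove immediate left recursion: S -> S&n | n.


Left-recursive alternatives: S&n; non-recursive: n
Introduce S': S -> nS', S' -> &nS' | ε


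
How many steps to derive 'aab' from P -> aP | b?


Derivation: P => aP => aaP => aab
Steps: 3


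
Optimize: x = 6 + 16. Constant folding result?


6 + 16 = 22 at compile time
Optimized: x = 22


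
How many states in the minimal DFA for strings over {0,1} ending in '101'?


Track the longest suffix of input matching a prefix of '101': 4 classes (prefixes of length 0..3)
Minimal DFA: 4 states


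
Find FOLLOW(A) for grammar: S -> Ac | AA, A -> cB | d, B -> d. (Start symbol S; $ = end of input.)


$ ∈ FOLLOW(S). For each A -> αBβ: add FIRST(β)\{ε} to FOLLOW(B); if β nullable, add FOLLOW(A).
FOLLOW(A) = {$, c, d}


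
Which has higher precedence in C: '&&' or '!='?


'!=' is equality (level 6); '&&' is logical AND (level 2)
Higher level binds tighter
'!=' has higher precedence than '&&'


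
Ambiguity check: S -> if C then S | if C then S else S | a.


dangling else: 'if C then if C then a else a' parses two ways
Ambiguous


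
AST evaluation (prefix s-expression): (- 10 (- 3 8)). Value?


Evaluate inner: (- 3 8) = -5
Evaluate root: (- 10 -5) = 15
Result: 15


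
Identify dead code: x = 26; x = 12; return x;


first assignment to x is overwritten before any read
Dead: 'x = 26'


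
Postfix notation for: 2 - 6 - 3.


Left to right (same or higher precedence on left)
Postfix: 2 6 - 3 -


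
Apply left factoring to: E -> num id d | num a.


Common prefix: 'num'
Factored: E -> num E', E' -> id d | a


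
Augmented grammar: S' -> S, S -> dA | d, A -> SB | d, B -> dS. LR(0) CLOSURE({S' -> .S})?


Start: S' -> .S
For each item with dot before a nonterminal B, add B -> .γ for every B-production
Closure: [S' -> .S, S -> .dA, S -> .d]


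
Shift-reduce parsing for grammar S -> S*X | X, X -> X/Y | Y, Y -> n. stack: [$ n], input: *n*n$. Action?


'n' on top is the handle for Y -> n
Action: reduce (Y -> n)


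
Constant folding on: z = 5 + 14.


5 + 14 = 19 at compile time
Optimized: z = 19


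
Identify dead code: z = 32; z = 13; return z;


first assignment to z is overwritten before any read
Dead: 'z = 32'


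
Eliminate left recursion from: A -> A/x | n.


Left-recursive alternatives: A/x; non-recursive: n
Introduce A': A -> nA', A' -> /xA' | ε


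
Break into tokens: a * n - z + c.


Scan left to right, longest-match per lexeme
Tokens: ID(a), OP(*), ID(n), OP(-), ID(z), OP(+), ID(c)


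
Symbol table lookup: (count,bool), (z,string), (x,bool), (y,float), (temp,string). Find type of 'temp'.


Lookup 'temp' → type string


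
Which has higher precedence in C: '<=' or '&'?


'<=' is relational (level 7); '&' is bitwise AND (level 5)
Higher level binds tighter
'<=' has higher precedence than '&'


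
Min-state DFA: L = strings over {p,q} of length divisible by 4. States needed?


Track length mod 4: states 0..3, accept at 0
Minimal DFA: 4 states


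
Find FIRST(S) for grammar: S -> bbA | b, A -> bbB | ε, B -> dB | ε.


Per alternative of S: FIRST(bbA) = {b}; FIRST(b) = {b}
FIRST(S) = {b}


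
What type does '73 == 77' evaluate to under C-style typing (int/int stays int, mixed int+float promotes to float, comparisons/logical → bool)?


Operand types: int == int
Rule: comparison yields bool
Result type: bool


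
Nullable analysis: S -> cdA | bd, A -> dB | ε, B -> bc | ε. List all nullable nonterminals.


A nonterminal is nullable iff some alternative derives ε (directly, or every symbol in it is nullable)
Nullable: {A, B}


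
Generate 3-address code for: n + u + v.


Break into single-operator statements:
t1 = n + u
t2 = t1 + v


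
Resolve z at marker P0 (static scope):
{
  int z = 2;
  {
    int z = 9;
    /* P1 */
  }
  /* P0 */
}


z declared in the same block as P0
z = 2


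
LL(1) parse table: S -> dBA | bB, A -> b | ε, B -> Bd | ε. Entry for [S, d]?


For [S, d]: 'd' ∈ FIRST(dBA)
Entry: S -> dBA


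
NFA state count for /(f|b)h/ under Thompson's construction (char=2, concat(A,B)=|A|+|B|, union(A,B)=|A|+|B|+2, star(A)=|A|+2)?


Syntax tree has 3 char leaf(s), 1 union(s), 0 star(s)
chars contribute 3×2 = 6; each union adds +2; each star adds +2
Total: 6 + 2 + 0 = 8 states


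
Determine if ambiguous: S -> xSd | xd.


balanced x^n…d^n: each string has a unique parse
Unambiguous


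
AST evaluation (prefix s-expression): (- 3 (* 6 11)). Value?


Evaluate inner: (* 6 11) = 66
Evaluate root: (- 3 66) = -63
Result: -63


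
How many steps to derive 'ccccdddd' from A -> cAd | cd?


Derivation: A => cAd => ccAdd => cccAddd => ccccdddd
Steps: 4


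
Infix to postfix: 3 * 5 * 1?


Left to right (same or higher precedence on left)
Postfix: 3 5 * 1 *


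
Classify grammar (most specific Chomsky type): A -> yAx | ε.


Single nonterminal LHS, but y^n x^n is not regular
Classification: Type 2 (Context-Free)


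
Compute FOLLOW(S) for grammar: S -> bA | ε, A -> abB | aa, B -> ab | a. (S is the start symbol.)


$ ∈ FOLLOW(S). For each A -> αBβ: add FIRST(β)\{ε} to FOLLOW(B); if β nullable, add FOLLOW(A).
FOLLOW(S) = {$}


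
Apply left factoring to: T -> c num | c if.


Common prefix: 'c'
Factored: T -> c T', T' -> num | if


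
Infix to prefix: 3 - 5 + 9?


left-to-right (same/higher precedence on left): tree is (+ (- 3 5) 9)
Prefix: + - 3 5 9


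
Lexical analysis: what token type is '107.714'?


Pattern: digits with a decimal point
Type: FLOAT_LITERAL


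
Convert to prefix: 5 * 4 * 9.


left-to-right (same/higher precedence on left): tree is (* (* 5 4) 9)
Prefix: * * 5 4 9


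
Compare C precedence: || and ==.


'==' is equality (level 6); '||' is logical OR (level 1)
Higher level binds tighter
'==' has higher precedence than '||'


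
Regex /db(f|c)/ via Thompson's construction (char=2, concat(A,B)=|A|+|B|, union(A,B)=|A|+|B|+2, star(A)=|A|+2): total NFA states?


Syntax tree has 4 char leaf(s), 1 union(s), 0 star(s)
chars contribute 4×2 = 8; each union adds +2; each star adds +2
Total: 8 + 2 + 0 = 10 states


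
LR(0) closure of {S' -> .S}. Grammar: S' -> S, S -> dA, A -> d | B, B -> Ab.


Start: S' -> .S
For each item with dot before a nonterminal B, add B -> .γ for every B-production
Closure: [S' -> .S, S -> .dA]


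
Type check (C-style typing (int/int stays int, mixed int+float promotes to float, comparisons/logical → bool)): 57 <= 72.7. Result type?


Operand types: int <= float
Rule: comparison yields bool
Result type: bool


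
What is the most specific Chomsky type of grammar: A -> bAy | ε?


Single nonterminal LHS, but b^n y^n is not regular
Classification: Type 2 (Context-Free)


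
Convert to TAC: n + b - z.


Break into single-operator statements:
t1 = n + b
t2 = t1 - z


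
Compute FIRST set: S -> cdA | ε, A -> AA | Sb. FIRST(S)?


Per alternative of S: FIRST(cdA) = {c}; FIRST(ε) = {ε}
FIRST(S) = {c, ε}


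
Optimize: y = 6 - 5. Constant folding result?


6 - 5 = 1 at compile time
Optimized: y = 1


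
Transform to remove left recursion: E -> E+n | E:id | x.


Left-recursive alternatives: E+n, E:id; non-recursive: x
Introduce E': E -> xE', E' -> +nE' | :idE' | ε


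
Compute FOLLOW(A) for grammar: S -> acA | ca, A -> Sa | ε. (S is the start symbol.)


$ ∈ FOLLOW(S). For each A -> αBβ: add FIRST(β)\{ε} to FOLLOW(B); if β nullable, add FOLLOW(A).
FOLLOW(A) = {$, a}


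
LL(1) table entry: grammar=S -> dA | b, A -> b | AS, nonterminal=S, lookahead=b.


For [S, b]: 'b' ∈ FIRST(b)
Entry: S -> b


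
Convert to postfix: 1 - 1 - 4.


Left to right (same or higher precedence on left)
Postfix: 1 1 - 4 -


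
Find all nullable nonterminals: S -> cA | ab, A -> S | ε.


A nonterminal is nullable iff some alternative derives ε (directly, or every symbol in it is nullable)
Nullable: {A}


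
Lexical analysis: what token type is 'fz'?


Pattern: letter/underscore followed by alphanumerics, not a keyword
Type: IDENTIFIER


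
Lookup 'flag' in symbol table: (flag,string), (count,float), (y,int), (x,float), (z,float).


Lookup 'flag' → type string


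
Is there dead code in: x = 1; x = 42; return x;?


first assignment to x is overwritten before any read
Dead: 'x = 1'


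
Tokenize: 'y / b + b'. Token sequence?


Scan left to right, longest-match per lexeme
Tokens: ID(y), OP(/), ID(b), OP(+), ID(b)


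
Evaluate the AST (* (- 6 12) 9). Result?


Evaluate inner: (- 6 12) = -6
Evaluate root: (* -6 9) = -54
Result: -54


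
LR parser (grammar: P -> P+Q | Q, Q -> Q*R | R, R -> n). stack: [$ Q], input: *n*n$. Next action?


shift '*' to continue Q -> Q*R
Action: shift


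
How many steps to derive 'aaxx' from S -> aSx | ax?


Derivation: S => aSx => aaxx
Steps: 2


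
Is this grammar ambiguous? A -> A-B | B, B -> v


precedence layered via separate nonterminal B: deterministic
Unambiguous


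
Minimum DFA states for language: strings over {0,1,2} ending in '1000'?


Track the longest suffix of input matching a prefix of '1000': 5 classes (prefixes of length 0..4)
Minimal DFA: 5 states


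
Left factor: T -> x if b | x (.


Common prefix: 'x'
Factored: T -> x T', T' -> if b | (


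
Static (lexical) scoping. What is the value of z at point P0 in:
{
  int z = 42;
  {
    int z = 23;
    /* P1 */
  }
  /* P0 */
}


z declared in the same block as P0
z = 42


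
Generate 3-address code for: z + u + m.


Break into single-operator statements:
t1 = z + u
t2 = t1 + m


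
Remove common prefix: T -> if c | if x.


Common prefix: 'if'
Factored: T -> if T', T' -> c | x


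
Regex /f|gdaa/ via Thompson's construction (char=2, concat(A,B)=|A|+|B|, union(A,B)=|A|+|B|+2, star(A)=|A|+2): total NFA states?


Syntax tree has 5 char leaf(s), 1 union(s), 0 star(s)
chars contribute 5×2 = 10; each union adds +2; each star adds +2
Total: 10 + 2 + 0 = 12 states


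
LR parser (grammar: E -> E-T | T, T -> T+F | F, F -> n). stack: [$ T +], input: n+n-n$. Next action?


no handle; shift 'n'
Action: shift


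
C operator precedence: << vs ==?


'<<' is shift (level 8); '==' is equality (level 6)
Higher level binds tighter
'<<' has higher precedence than '=='


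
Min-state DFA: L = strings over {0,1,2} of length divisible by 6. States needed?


Track length mod 6: states 0..5, accept at 0
Minimal DFA: 6 states


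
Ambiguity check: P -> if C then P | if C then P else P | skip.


dangling else: 'if C then if C then skip else skip' parses two ways
Ambiguous


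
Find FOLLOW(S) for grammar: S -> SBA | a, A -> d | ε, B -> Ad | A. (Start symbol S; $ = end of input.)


$ ∈ FOLLOW(S). For each A -> αBβ: add FIRST(β)\{ε} to FOLLOW(B); if β nullable, add FOLLOW(A).
FOLLOW(S) = {$, d}


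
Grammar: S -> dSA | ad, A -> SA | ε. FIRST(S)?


Per alternative of S: FIRST(dSA) = {d}; FIRST(ad) = {a}
FIRST(S) = {a, d}


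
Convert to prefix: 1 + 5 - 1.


left-to-right (same/higher precedence on left): tree is (- (+ 1 5) 1)
Prefix: - + 1 5 1


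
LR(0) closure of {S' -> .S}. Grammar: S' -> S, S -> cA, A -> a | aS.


Start: S' -> .S
For each item with dot before a nonterminal B, add B -> .γ for every B-production
Closure: [S' -> .S, S -> .cA]


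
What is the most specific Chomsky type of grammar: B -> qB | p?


Right-linear: every RHS is a terminal or a terminal followed by one nonterminal
Classification: Type 3 (Regular)


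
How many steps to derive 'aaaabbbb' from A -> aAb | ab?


Derivation: A => aAb => aaAbb => aaaAbbb => aaaabbbb
Steps: 4
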